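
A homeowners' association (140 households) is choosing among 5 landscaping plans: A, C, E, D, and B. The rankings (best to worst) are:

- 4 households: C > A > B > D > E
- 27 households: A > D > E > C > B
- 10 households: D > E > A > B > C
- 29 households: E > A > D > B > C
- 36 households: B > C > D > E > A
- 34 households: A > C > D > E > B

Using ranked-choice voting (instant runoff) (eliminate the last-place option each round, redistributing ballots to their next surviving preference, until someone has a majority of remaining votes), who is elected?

Round 1: A 61, C 4, E 29, D 10, B 36. Eliminate C.
Round 2: A 65, E 29, D 10, B 36. Eliminate D.
Round 3: A 65, E 39, B 36. Eliminate B.
Round 4: A 65, E 75. E has a majority.

E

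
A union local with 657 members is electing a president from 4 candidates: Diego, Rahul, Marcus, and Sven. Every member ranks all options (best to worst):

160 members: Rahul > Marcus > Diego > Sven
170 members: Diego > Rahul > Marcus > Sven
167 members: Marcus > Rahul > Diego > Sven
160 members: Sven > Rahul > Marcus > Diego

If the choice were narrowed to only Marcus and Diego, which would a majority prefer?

Voters preferring Marcus to Diego: 487; preferring Diego to Marcus: 170.
Marcus wins the head-to-head.

Marcus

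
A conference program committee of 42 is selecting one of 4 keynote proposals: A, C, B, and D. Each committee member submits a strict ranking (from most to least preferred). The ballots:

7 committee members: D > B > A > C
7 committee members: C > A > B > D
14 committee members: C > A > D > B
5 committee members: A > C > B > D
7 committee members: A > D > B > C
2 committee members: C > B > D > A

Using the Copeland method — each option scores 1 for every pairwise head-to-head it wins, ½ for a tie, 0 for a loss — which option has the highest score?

A: beats B and D; loses to C → score 2.
C: beats A, B, and D → score 3.
B: loses to A, C, and D → score 0.
D: beats B; loses to A and C → score 1.
C has the best pairwise record.

C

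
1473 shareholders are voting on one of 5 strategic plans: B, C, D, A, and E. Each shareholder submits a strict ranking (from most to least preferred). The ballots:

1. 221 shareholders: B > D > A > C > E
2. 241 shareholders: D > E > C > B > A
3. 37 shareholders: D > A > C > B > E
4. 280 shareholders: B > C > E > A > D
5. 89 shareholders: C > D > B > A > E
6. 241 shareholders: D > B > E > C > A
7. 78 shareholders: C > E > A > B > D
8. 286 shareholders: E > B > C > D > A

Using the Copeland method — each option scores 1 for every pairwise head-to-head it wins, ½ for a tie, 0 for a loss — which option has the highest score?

B

B: beats C, D, A, and E → score 4.
C: beats A; loses to B, D, and E → score 1.
D: beats C, A, and E; loses to B → score 3.
A: loses to B, C, D, and E → score 0.
E: beats C and A; loses to B and D → score 2.
B has the best pairwise record.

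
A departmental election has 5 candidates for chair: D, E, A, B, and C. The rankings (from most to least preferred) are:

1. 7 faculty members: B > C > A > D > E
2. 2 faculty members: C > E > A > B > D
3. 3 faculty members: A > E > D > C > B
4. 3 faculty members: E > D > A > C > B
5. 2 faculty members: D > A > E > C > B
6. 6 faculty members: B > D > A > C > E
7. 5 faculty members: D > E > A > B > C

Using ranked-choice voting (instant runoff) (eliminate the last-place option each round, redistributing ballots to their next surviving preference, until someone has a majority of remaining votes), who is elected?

E

Round 1: D 7, E 3, A 3, B 13, C 2. Eliminate C.
Round 2: D 7, E 5, A 3, B 13. Eliminate A.
Round 3: D 7, E 8, B 13. Eliminate D.
Round 4: E 15, B 13. E has a majority.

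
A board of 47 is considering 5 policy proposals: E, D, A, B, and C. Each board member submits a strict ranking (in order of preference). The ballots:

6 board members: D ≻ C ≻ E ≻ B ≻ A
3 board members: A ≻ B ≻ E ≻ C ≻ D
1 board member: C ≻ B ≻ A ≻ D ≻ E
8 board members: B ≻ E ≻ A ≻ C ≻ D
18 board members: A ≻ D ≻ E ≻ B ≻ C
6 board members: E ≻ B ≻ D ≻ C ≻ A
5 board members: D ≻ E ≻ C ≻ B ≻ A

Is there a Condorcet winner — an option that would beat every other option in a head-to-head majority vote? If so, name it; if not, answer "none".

Checking pairwise contests:
D beats E 30–17.
A beats D 30–17.
E beats A 25–22.
E beats B 35–12.
E beats C 40–7.
Every option loses at least one head-to-head, so there is no Condorcet winner.

none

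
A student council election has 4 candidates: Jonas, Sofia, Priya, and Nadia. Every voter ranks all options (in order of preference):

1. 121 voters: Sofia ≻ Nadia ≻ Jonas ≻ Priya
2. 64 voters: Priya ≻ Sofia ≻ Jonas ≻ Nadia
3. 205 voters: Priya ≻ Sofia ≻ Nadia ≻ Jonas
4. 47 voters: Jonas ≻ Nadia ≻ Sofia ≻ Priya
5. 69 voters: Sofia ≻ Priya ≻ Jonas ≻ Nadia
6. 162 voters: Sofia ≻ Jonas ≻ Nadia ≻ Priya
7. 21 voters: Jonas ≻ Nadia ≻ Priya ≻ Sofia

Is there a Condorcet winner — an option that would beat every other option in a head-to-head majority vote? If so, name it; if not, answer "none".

Sofia vs Jonas: 621–68 for Sofia.
Sofia vs Priya: 399–290 for Sofia.
Sofia vs Nadia: 621–68 for Sofia.
Sofia beats every other option head-to-head.

Sofia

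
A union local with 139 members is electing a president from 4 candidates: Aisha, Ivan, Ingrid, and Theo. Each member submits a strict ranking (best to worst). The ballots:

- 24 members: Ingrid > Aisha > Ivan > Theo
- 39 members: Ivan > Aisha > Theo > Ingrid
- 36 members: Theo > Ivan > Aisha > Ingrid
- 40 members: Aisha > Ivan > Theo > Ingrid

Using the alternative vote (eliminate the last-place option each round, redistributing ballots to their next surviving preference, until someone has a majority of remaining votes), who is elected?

Round 1: Aisha 40, Ivan 39, Ingrid 24, Theo 36. Eliminate Ingrid.
Round 2: Aisha 64, Ivan 39, Theo 36. Eliminate Theo.
Round 3: Aisha 64, Ivan 75. Ivan has a majority.

Ivan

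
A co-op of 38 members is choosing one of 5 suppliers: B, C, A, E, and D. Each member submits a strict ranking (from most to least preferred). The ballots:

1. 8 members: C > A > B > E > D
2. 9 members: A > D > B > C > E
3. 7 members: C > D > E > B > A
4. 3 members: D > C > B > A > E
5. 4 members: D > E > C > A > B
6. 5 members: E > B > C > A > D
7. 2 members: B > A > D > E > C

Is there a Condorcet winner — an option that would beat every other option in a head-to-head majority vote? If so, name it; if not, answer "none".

C

C vs B: 22–16 for C.
C vs A: 27–11 for C.
C vs E: 27–11 for C.
C vs D: 20–18 for C.
C beats every other option head-to-head.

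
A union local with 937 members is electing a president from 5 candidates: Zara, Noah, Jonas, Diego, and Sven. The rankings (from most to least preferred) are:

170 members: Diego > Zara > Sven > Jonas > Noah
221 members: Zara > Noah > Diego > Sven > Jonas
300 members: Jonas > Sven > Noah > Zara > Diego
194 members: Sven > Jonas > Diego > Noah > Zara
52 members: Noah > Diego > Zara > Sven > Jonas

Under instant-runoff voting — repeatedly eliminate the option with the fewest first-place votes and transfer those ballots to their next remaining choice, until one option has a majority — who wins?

Jonas

Round 1: Zara 221, Noah 52, Jonas 300, Diego 170, Sven 194. Eliminate Noah.
Round 2: Zara 221, Jonas 300, Diego 222, Sven 194. Eliminate Sven.
Round 3: Zara 221, Jonas 494, Diego 222. Jonas has a majority.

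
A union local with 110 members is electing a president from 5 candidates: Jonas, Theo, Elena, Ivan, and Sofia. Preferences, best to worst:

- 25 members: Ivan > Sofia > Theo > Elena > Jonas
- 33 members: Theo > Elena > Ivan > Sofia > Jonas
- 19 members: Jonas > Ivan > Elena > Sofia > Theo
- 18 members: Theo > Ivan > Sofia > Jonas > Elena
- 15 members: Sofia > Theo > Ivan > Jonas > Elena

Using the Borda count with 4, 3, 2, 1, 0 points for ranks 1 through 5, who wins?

Ivan

Jonas: 25·0 + 33·0 + 19·4 + 18·1 + 15·1 = 109
Theo: 25·2 + 33·4 + 19·0 + 18·4 + 15·3 = 299
Elena: 25·1 + 33·3 + 19·2 + 18·0 + 15·0 = 162
Ivan: 25·4 + 33·2 + 19·3 + 18·3 + 15·2 = 307
Sofia: 25·3 + 33·1 + 19·1 + 18·2 + 15·4 = 223
Ivan has the highest Borda score (307).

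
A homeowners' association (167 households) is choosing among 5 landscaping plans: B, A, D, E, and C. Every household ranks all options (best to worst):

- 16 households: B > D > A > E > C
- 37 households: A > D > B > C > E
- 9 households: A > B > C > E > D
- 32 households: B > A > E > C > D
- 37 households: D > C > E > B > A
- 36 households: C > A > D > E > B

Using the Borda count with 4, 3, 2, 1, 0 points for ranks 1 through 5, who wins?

B: 16·4 + 37·2 + 9·3 + 32·4 + 37·1 + 36·0 = 330
A: 16·2 + 37·4 + 9·4 + 32·3 + 37·0 + 36·3 = 420
D: 16·3 + 37·3 + 9·0 + 32·0 + 37·4 + 36·2 = 379
E: 16·1 + 37·0 + 9·1 + 32·2 + 37·2 + 36·1 = 199
C: 16·0 + 37·1 + 9·2 + 32·1 + 37·3 + 36·4 = 342
A has the highest Borda score (420).

A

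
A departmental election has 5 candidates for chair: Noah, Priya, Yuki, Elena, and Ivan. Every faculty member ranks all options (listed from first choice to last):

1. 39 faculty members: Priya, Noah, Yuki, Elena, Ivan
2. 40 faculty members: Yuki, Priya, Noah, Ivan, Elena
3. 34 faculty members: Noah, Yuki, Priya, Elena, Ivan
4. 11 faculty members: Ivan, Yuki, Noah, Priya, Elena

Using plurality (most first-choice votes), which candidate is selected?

Yuki

First-place votes: Noah 34, Priya 39, Yuki 40, Elena 0, Ivan 11.
Yuki has the most first-place votes.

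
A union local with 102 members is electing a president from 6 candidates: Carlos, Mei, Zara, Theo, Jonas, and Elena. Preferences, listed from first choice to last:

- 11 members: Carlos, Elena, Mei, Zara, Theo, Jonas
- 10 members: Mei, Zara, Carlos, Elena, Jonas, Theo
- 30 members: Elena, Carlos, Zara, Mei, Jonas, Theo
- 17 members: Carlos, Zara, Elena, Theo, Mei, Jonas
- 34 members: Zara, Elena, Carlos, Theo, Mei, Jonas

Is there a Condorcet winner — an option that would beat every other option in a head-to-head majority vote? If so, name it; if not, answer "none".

none

Checking pairwise contests:
Elena beats Carlos 64–38.
Carlos beats Mei 92–10.
Carlos beats Zara 58–44.
Carlos beats Theo 102–0.
Carlos beats Jonas 102–0.
Zara beats Elena 61–41.
Every option loses at least one head-to-head, so there is no Condorcet winner.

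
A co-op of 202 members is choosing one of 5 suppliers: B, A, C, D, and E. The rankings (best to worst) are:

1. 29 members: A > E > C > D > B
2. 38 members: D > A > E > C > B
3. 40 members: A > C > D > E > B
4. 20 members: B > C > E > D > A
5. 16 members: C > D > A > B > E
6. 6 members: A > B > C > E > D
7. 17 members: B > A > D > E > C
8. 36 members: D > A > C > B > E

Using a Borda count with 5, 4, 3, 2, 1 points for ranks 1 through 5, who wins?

B: 29·1 + 38·1 + 40·1 + 20·5 + 16·2 + 6·4 + 17·5 + 36·2 = 420
A: 29·5 + 38·4 + 40·5 + 20·1 + 16·3 + 6·5 + 17·4 + 36·4 = 807
C: 29·3 + 38·2 + 40·4 + 20·4 + 16·5 + 6·3 + 17·1 + 36·3 = 626
D: 29·2 + 38·5 + 40·3 + 20·2 + 16·4 + 6·1 + 17·3 + 36·5 = 709
E: 29·4 + 38·3 + 40·2 + 20·3 + 16·1 + 6·2 + 17·2 + 36·1 = 468
A has the highest Borda score (807).

A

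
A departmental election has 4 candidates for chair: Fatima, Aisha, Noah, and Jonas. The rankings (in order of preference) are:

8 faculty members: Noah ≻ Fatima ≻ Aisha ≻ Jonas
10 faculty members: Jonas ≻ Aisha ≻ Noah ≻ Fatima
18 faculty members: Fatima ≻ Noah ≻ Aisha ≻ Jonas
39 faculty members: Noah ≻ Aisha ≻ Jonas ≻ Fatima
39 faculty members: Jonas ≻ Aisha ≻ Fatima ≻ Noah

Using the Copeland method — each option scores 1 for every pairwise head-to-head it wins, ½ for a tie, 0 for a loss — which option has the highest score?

Fatima: ties Noah; loses to Aisha and Jonas → score 0.5.
Aisha: beats Fatima and Jonas; loses to Noah → score 2.
Noah: beats Aisha and Jonas; ties Fatima → score 2.5.
Jonas: beats Fatima; loses to Aisha and Noah → score 1.
Noah has the best pairwise record.

Noah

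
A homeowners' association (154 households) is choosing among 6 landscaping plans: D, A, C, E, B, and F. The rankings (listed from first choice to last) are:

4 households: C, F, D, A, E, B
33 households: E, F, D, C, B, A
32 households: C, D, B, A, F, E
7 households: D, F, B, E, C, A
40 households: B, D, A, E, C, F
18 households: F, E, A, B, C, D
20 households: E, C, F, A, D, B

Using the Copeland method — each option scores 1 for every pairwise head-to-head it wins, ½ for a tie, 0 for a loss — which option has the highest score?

D

D: beats A, C, E, B, and F → score 5.
A: loses to D, C, E, B, and F → score 0.
C: beats A, B, and F; loses to D and E → score 3.
E: beats A, C, and F; loses to D and B → score 3.
B: beats A and E; loses to D, C, and F → score 2.
F: beats A and B; loses to D, C, and E → score 2.
D has the best pairwise record.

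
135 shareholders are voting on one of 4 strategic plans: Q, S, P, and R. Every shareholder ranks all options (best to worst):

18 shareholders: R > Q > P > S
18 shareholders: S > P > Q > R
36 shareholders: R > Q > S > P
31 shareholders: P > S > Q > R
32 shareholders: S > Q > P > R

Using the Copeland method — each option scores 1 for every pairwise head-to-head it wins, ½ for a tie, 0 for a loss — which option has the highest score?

S

Q: beats P and R; loses to S → score 2.
S: beats Q, P, and R → score 3.
P: beats R; loses to Q and S → score 1.
R: loses to Q, S, and P → score 0.
S has the best pairwise record.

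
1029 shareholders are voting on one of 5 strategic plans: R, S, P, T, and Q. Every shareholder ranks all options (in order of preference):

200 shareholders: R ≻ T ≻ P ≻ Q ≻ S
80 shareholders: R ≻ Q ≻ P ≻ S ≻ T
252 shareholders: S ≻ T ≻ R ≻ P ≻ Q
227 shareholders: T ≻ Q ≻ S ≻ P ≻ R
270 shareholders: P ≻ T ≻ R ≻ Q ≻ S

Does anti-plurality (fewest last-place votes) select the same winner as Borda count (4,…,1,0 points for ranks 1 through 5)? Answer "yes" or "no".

Anti-plurality — last-place votes: R 227, S 470, P 0, T 80, Q 252. Winner: P.
Borda — scores: R 2164, S 1542, P 2119, T 3074, Q 1391. Winner: T.
The two methods disagree.

no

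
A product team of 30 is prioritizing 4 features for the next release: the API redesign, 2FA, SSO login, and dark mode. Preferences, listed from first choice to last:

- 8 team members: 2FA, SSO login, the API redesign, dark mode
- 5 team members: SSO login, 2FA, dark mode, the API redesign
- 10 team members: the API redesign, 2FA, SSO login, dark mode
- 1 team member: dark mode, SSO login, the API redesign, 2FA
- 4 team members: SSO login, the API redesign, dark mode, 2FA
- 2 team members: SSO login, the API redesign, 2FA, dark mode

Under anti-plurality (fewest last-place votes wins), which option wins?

Last-place votes: the API redesign 5, 2FA 5, SSO login 0, dark mode 20.
SSO login is ranked last by the fewest voters, so SSO login wins.

SSO login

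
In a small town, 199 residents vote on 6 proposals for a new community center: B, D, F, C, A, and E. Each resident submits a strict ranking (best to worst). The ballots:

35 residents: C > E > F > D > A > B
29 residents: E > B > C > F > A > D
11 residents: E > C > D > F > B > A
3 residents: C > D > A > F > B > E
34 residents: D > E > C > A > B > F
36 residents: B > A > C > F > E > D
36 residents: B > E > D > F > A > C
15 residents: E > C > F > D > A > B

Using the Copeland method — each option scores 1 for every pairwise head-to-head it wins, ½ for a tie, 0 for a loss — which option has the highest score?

E

B: beats D, F, C, and A; loses to E → score 4.
D: beats A; loses to B, F, C, and E → score 1.
F: beats D and A; loses to B, C, and E → score 2.
C: beats D, F, and A; loses to B and E → score 3.
A: loses to B, D, F, C, and E → score 0.
E: beats B, D, F, C, and A → score 5.
E has the best pairwise record.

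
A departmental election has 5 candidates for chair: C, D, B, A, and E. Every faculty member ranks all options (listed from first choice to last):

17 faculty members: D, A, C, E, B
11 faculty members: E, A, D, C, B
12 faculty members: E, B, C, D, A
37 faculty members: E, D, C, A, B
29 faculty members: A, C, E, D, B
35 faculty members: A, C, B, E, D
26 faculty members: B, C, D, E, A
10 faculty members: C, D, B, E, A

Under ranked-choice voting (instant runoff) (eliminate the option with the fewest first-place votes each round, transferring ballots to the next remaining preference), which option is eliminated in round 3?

D

Round 1: C 10, D 17, B 26, A 64, E 60. Eliminate C.
Round 2: D 27, B 26, A 64, E 60. Eliminate B.
Round 3: D 53, A 64, E 60. Eliminate D.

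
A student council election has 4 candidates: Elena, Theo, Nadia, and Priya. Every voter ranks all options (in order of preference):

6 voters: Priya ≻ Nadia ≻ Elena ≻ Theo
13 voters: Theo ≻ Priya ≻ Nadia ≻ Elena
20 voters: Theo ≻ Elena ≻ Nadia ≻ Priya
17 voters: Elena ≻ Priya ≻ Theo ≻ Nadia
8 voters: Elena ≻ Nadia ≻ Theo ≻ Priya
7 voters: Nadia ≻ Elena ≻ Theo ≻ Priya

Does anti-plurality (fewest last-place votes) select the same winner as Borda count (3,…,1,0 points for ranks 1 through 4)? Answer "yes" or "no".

Anti-plurality — last-place votes: Elena 13, Theo 6, Nadia 17, Priya 35. Winner: Theo.
Borda — scores: Elena 135, Theo 131, Nadia 82, Priya 78. Winner: Elena.
The two methods disagree.

no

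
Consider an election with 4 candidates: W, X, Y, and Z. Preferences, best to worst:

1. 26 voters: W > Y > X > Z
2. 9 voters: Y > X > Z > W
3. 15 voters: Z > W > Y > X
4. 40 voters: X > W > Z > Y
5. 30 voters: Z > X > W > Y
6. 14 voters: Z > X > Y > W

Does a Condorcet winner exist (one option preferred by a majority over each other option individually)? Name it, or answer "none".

X vs W: 93–41 for X.
X vs Y: 84–50 for X.
X vs Z: 75–59 for X.
X beats every other option head-to-head.

X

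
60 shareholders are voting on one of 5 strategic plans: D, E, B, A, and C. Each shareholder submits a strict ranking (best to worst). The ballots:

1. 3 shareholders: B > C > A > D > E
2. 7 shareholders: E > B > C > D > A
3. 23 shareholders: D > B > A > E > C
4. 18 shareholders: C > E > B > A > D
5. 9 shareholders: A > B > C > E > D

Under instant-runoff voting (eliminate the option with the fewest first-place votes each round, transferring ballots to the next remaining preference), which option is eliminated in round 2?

Round 1: D 23, E 7, B 3, A 9, C 18. Eliminate B.
Round 2: D 23, E 7, A 9, C 21. Eliminate E.

E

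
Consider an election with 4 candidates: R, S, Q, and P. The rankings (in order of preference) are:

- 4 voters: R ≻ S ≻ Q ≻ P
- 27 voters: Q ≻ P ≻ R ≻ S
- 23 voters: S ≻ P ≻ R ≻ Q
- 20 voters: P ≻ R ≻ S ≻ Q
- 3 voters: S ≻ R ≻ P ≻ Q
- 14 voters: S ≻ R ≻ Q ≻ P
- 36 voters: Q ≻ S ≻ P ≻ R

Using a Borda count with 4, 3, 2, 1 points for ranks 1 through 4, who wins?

R: 4·4 + 27·2 + 23·2 + 20·3 + 3·3 + 14·3 + 36·1 = 263
S: 4·3 + 27·1 + 23·4 + 20·2 + 3·4 + 14·4 + 36·3 = 347
Q: 4·2 + 27·4 + 23·1 + 20·1 + 3·1 + 14·2 + 36·4 = 334
P: 4·1 + 27·3 + 23·3 + 20·4 + 3·2 + 14·1 + 36·2 = 326
S has the highest Borda score (347).

S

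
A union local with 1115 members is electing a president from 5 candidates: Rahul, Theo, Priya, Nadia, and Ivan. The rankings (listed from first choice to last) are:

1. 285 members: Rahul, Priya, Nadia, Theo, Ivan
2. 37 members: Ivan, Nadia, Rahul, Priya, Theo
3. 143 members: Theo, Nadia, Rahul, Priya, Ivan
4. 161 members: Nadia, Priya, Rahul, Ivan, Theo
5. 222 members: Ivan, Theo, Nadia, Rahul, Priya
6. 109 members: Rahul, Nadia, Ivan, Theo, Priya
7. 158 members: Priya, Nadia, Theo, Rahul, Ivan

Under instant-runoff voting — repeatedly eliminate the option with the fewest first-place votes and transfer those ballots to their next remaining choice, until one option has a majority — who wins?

Round 1: Rahul 394, Theo 143, Priya 158, Nadia 161, Ivan 259. Eliminate Theo.
Round 2: Rahul 394, Priya 158, Nadia 304, Ivan 259. Eliminate Priya.
Round 3: Rahul 394, Nadia 462, Ivan 259. Eliminate Ivan.
Round 4: Rahul 394, Nadia 721. Nadia has a majority.

Nadia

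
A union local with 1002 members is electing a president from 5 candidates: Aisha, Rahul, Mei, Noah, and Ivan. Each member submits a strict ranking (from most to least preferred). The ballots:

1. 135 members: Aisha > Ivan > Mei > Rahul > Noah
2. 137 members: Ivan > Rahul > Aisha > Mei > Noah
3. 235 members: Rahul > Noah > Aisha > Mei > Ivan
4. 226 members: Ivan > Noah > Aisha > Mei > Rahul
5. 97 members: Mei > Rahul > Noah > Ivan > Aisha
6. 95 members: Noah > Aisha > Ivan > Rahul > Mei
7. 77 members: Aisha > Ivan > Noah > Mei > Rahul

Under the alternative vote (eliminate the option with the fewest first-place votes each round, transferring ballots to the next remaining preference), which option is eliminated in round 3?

Round 1: Aisha 212, Rahul 235, Mei 97, Noah 95, Ivan 363. Eliminate Noah.
Round 2: Aisha 307, Rahul 235, Mei 97, Ivan 363. Eliminate Mei.
Round 3: Aisha 307, Rahul 332, Ivan 363. Eliminate Aisha.

Aisha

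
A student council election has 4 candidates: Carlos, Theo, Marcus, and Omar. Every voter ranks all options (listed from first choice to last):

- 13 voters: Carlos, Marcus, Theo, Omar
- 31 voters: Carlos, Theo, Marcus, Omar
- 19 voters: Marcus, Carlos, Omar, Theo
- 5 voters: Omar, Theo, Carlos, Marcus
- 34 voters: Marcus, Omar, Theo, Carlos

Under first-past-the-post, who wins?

First-place votes: Carlos 44, Theo 0, Marcus 53, Omar 5.
Marcus has the most first-place votes.

Marcus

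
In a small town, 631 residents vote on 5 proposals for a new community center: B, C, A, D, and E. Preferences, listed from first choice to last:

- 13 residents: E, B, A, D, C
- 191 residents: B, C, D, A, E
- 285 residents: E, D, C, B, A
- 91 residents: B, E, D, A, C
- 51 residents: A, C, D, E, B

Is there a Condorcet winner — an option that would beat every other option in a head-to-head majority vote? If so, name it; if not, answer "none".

E

E vs B: 349–282 for E.
E vs C: 389–242 for E.
E vs A: 389–242 for E.
E vs D: 389–242 for E.
E beats every other option head-to-head.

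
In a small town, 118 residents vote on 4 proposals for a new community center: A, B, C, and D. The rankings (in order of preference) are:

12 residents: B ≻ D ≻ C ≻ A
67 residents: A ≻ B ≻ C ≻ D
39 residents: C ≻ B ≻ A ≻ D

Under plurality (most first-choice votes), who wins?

A

First-place votes: A 67, B 12, C 39, D 0.
A has the most first-place votes.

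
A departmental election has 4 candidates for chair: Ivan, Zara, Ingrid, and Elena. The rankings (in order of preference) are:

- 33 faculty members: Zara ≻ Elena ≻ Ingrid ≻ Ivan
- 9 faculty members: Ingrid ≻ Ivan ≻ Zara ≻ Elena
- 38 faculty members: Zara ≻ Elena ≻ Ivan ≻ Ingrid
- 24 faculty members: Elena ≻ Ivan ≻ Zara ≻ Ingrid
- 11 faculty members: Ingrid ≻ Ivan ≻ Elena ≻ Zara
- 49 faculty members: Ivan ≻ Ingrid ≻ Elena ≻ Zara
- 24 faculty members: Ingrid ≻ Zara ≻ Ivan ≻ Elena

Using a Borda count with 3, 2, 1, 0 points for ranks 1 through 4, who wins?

Ivan

Ivan: 33·0 + 9·2 + 38·1 + 24·2 + 11·2 + 49·3 + 24·1 = 297
Zara: 33·3 + 9·1 + 38·3 + 24·1 + 11·0 + 49·0 + 24·2 = 294
Ingrid: 33·1 + 9·3 + 38·0 + 24·0 + 11·3 + 49·2 + 24·3 = 263
Elena: 33·2 + 9·0 + 38·2 + 24·3 + 11·1 + 49·1 + 24·0 = 274
Ivan has the highest Borda score (297).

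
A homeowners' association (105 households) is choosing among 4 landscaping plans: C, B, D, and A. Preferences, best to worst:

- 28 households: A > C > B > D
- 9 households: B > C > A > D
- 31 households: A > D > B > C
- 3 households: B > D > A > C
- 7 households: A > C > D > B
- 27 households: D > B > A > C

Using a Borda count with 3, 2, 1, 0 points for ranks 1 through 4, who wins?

A

C: 28·2 + 9·2 + 31·0 + 3·0 + 7·2 + 27·0 = 88
B: 28·1 + 9·3 + 31·1 + 3·3 + 7·0 + 27·2 = 149
D: 28·0 + 9·0 + 31·2 + 3·2 + 7·1 + 27·3 = 156
A: 28·3 + 9·1 + 31·3 + 3·1 + 7·3 + 27·1 = 237
A has the highest Borda score (237).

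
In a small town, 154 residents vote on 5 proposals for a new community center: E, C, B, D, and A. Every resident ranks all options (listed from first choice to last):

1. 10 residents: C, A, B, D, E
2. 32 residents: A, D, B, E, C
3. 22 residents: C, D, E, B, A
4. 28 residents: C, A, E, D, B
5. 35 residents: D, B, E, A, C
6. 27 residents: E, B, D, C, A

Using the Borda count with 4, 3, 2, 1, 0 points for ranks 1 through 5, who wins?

D

E: 10·0 + 32·1 + 22·2 + 28·2 + 35·2 + 27·4 = 310
C: 10·4 + 32·0 + 22·4 + 28·4 + 35·0 + 27·1 = 267
B: 10·2 + 32·2 + 22·1 + 28·0 + 35·3 + 27·3 = 292
D: 10·1 + 32·3 + 22·3 + 28·1 + 35·4 + 27·2 = 394
A: 10·3 + 32·4 + 22·0 + 28·3 + 35·1 + 27·0 = 277
D has the highest Borda score (394).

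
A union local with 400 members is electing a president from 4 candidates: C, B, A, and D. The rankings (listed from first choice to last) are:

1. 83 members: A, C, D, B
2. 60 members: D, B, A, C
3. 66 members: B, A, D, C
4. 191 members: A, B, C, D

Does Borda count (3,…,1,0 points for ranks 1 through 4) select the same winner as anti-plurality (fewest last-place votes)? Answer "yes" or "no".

yes

Borda — scores: C 357, B 700, A 1014, D 329. Winner: A.
Anti-plurality — last-place votes: C 126, B 83, A 0, D 191. Winner: A.
The two methods agree.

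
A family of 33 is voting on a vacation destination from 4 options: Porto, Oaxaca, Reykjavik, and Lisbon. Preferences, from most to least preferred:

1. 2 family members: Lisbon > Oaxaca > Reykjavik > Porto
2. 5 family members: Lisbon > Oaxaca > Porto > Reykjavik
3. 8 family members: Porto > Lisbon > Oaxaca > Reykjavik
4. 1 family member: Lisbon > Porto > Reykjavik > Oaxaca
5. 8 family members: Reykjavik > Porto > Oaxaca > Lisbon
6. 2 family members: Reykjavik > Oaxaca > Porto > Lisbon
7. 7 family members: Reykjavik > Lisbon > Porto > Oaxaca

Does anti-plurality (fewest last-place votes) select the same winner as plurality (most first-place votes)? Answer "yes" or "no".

no

Anti-plurality — last-place votes: Porto 2, Oaxaca 8, Reykjavik 13, Lisbon 10. Winner: Porto.
Plurality — first-place votes: Porto 8, Oaxaca 0, Reykjavik 17, Lisbon 8. Winner: Reykjavik.
The two methods disagree.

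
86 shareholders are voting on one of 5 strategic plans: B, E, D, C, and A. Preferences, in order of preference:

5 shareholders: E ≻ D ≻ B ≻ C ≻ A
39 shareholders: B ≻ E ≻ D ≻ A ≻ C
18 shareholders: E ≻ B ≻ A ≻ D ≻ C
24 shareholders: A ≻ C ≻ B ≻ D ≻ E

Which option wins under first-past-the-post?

B

First-place votes: B 39, E 23, D 0, C 0, A 24.
B has the most first-place votes.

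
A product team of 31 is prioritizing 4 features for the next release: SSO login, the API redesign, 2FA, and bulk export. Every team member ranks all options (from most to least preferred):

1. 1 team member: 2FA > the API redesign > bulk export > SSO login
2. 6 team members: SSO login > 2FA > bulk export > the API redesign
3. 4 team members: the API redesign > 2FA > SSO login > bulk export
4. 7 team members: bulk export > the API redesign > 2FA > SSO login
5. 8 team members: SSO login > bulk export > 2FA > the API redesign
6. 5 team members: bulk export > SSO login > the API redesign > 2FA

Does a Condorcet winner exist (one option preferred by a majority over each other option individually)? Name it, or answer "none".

SSO login

SSO login vs the API redesign: 19–12 for SSO login.
SSO login vs 2FA: 19–12 for SSO login.
SSO login vs bulk export: 18–13 for SSO login.
SSO login beats every other option head-to-head.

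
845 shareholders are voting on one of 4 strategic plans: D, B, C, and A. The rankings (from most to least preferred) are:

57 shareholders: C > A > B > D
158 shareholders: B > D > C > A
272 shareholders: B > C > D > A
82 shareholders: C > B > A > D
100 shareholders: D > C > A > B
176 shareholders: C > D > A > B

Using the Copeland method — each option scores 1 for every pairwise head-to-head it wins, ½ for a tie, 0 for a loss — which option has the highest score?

B

D: beats A; loses to B and C → score 1.
B: beats D, C, and A → score 3.
C: beats D and A; loses to B → score 2.
A: loses to D, B, and C → score 0.
B has the best pairwise record.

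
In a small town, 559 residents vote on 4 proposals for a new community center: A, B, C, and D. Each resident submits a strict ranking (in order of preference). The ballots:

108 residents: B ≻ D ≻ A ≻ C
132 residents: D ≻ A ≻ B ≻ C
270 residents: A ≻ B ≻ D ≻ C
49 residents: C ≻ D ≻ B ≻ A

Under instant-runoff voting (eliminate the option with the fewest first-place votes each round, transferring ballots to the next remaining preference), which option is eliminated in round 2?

Round 1: A 270, B 108, C 49, D 132. Eliminate C.
Round 2: A 270, B 108, D 181. Eliminate B.

B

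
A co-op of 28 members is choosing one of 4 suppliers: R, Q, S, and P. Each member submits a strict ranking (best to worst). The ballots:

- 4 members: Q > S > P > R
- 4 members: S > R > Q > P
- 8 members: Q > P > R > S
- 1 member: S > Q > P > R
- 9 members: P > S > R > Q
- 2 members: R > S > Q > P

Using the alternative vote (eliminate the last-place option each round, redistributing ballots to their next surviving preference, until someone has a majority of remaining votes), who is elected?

Round 1: R 2, Q 12, S 5, P 9. Eliminate R.
Round 2: Q 12, S 7, P 9. Eliminate S.
Round 3: Q 19, P 9. Q has a majority.

Q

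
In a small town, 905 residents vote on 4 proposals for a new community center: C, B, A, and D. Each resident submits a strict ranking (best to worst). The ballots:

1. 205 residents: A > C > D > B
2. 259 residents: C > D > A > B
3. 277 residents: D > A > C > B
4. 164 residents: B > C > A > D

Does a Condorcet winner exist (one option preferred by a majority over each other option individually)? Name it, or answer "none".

none

Checking pairwise contests:
A beats C 482–423.
C beats B 741–164.
D beats A 536–369.
C beats D 628–277.
Every option loses at least one head-to-head, so there is no Condorcet winner.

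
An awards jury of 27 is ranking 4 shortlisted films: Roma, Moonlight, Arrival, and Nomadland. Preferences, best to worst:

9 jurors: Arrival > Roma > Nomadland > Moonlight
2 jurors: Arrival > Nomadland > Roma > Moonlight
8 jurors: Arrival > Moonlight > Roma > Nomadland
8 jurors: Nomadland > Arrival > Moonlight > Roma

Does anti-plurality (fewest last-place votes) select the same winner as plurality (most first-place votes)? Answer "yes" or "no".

Anti-plurality — last-place votes: Roma 8, Moonlight 11, Arrival 0, Nomadland 8. Winner: Arrival.
Plurality — first-place votes: Roma 0, Moonlight 0, Arrival 19, Nomadland 8. Winner: Arrival.
The two methods agree.

yes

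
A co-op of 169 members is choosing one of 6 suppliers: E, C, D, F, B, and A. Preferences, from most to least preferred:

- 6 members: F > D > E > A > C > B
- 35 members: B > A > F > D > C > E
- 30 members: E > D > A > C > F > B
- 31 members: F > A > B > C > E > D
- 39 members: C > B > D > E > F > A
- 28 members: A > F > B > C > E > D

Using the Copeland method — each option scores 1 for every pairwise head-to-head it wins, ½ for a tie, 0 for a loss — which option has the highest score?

A

E: beats D; loses to C, F, B, and A → score 1.
C: beats E and D; loses to F, B, and A → score 2.
D: loses to E, C, F, B, and A → score 0.
F: beats E, C, D, and B; loses to A → score 4.
B: beats E, C, and D; loses to F and A → score 3.
A: beats E, C, D, F, and B → score 5.
A has the best pairwise record.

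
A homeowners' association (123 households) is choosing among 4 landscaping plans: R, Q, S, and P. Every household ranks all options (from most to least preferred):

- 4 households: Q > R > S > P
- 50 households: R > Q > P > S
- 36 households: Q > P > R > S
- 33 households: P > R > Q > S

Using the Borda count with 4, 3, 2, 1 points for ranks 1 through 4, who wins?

R: 4·3 + 50·4 + 36·2 + 33·3 = 383
Q: 4·4 + 50·3 + 36·4 + 33·2 = 376
S: 4·2 + 50·1 + 36·1 + 33·1 = 127
P: 4·1 + 50·2 + 36·3 + 33·4 = 344
R has the highest Borda score (383).

R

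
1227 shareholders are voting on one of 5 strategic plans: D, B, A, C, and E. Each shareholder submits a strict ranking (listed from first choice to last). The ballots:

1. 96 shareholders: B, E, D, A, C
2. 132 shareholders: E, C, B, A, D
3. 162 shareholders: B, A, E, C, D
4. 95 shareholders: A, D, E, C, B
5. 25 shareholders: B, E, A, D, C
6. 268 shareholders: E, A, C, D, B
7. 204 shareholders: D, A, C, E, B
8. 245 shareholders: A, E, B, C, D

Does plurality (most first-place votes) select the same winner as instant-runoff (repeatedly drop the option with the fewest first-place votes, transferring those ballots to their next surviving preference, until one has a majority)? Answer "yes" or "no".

no

Plurality — first-place votes: D 204, B 283, A 340, C 0, E 400. Winner: E.
Instant-runoff — R1 D 204, B 283, A 340, C 0, E 400 (C out); R2 D 204, B 283, A 340, E 400 (D out); R3 B 283, A 544, E 400 (B out); R4 A 706, E 521 (A winner). Winner: A.
The two methods disagree.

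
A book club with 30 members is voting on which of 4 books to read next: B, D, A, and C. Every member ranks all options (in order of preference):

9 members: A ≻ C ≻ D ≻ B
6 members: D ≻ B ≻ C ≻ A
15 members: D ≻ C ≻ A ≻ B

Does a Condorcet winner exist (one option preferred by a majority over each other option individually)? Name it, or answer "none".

D

D vs B: 30–0 for D.
D vs A: 21–9 for D.
D vs C: 21–9 for D.
D beats every other option head-to-head.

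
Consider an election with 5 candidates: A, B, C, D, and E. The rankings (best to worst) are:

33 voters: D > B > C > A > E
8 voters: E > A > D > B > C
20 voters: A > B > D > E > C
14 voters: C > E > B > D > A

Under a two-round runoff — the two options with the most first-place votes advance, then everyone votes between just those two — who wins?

D

Round 1 first-place votes: A 20, B 0, C 14, D 33, E 8.
D and A advance.
Runoff: D is preferred to A by 47 voters; A by 28.
D wins the runoff.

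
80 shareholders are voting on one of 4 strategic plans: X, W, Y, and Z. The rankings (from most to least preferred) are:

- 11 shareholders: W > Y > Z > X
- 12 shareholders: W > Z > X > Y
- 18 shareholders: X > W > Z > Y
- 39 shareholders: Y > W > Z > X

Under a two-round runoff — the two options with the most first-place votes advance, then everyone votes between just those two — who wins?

Round 1 first-place votes: X 18, W 23, Y 39, Z 0.
Y and W advance.
Runoff: Y is preferred to W by 39 voters; W by 41.
W wins the runoff.

W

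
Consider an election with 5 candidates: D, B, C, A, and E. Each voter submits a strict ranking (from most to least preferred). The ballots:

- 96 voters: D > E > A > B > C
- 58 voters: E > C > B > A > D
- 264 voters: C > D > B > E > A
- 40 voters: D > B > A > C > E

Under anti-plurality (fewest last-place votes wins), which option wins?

Last-place votes: D 58, B 0, C 96, A 264, E 40.
B is ranked last by the fewest voters, so B wins.

B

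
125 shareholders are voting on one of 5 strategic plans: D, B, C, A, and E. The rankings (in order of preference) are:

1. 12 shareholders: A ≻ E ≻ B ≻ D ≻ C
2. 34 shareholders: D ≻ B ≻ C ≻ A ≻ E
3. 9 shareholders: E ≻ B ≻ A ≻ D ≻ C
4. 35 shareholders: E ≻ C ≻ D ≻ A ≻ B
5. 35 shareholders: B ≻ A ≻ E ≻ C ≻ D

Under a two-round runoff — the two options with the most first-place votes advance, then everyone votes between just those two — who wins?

B

Round 1 first-place votes: D 34, B 35, C 0, A 12, E 44.
E and B advance.
Runoff: E is preferred to B by 56 voters; B by 69.
B wins the runoff.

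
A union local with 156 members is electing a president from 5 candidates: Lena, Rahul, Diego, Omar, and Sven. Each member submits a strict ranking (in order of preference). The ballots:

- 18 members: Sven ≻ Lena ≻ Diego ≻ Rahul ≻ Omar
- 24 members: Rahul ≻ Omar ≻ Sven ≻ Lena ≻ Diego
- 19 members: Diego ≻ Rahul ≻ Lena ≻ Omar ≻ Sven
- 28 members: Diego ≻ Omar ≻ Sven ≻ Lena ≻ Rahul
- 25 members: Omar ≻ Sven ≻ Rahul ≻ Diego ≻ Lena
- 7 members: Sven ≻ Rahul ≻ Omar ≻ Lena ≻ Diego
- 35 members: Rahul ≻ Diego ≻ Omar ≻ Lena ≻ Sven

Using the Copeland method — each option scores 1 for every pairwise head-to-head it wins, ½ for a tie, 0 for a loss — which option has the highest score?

Rahul

Lena: loses to Rahul, Diego, Omar, and Sven → score 0.
Rahul: beats Lena, Diego, and Omar; ties Sven → score 3.5.
Diego: beats Lena, Omar, and Sven; loses to Rahul → score 3.
Omar: beats Lena and Sven; loses to Rahul and Diego → score 2.
Sven: beats Lena; ties Rahul; loses to Diego and Omar → score 1.5.
Rahul has the best pairwise record.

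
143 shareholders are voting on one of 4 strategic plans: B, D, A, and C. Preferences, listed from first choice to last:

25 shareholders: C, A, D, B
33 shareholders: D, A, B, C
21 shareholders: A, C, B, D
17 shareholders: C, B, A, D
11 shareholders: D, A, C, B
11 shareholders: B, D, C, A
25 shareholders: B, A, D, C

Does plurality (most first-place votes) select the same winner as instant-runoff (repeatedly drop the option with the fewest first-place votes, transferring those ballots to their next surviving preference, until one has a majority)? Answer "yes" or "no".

yes

Plurality — first-place votes: B 36, D 44, A 21, C 42. Winner: D.
Instant-runoff — R1 B 36, D 44, A 21, C 42 (A out); R2 B 36, D 44, C 63 (B out); R3 D 80, C 63 (D winner). Winner: D.
The two methods agree.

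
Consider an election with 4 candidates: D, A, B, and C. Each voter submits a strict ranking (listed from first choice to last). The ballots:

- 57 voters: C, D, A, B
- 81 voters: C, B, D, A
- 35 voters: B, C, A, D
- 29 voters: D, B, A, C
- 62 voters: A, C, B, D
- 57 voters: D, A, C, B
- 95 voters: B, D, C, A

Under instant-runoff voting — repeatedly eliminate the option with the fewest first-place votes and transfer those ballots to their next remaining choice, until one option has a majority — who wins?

C

Round 1: D 86, A 62, B 130, C 138. Eliminate A.
Round 2: D 86, B 130, C 200. Eliminate D.
Round 3: B 159, C 257. C has a majority.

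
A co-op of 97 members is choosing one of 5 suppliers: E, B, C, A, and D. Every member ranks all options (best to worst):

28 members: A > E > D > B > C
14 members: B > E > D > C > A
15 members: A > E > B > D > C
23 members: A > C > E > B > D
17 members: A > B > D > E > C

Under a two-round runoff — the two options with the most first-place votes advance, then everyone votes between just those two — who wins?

Round 1 first-place votes: E 0, B 14, C 0, A 83, D 0.
A and B advance.
Runoff: A is preferred to B by 83 voters; B by 14.
A wins the runoff.

A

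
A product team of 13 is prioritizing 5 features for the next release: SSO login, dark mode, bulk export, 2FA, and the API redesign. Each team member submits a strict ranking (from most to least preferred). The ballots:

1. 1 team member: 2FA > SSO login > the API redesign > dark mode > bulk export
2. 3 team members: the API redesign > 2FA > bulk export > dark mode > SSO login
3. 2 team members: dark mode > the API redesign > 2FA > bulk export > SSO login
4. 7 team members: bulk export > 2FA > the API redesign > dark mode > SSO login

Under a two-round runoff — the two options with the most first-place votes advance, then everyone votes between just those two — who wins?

bulk export

Round 1 first-place votes: SSO login 0, dark mode 2, bulk export 7, 2FA 1, the API redesign 3.
bulk export and the API redesign advance.
Runoff: bulk export is preferred to the API redesign by 7 voters; the API redesign by 6.
bulk export wins the runoff.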